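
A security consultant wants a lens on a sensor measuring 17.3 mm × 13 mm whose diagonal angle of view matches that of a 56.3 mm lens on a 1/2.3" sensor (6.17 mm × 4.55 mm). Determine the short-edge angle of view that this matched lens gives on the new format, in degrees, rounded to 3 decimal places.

Sensor diagonal = √(6.17² + 4.55²) = √58.7714 ≈ 7.6663 mm.
Sensor diagonal = √(17.3² + 13²) = √468.2900 ≈ 21.6400 mm.
Equal diagonal AOV ⇒ f₂ = f₁ · 21.6400/7.6663 = 56.3 × 2.82276 ≈ 158.9216 mm.
Short-edge AOV on the new format = 2·arctan(13 / (2 × 158.9216)) = 2·arctan(0.04090) ≈ 4.6843°.

4.684°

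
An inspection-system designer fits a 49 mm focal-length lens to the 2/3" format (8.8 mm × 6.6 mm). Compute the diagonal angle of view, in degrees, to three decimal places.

12.809°

Sensor diagonal = √(8.8² + 6.6²) = √121.0000 ≈ 11.0000 mm.
Angle of view α = 2·arctan(d/2f) with d = 11.0000 mm and f = 49 mm.
d/2f = 0.11224; arctan(0.11224) ≈ 6.4044°, so α ≈ 12.8087°.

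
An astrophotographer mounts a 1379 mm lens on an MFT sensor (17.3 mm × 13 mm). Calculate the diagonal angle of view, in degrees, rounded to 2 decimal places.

0.90°

Sensor diagonal = √(17.3² + 13²) = √468.2900 ≈ 21.6400 mm.
Angle of view α = 2·arctan(d/2f) with d = 21.6400 mm and f = 1379 mm.
d/2f = 0.00785; arctan(0.00785) ≈ 0.4495°, so α ≈ 0.8991°.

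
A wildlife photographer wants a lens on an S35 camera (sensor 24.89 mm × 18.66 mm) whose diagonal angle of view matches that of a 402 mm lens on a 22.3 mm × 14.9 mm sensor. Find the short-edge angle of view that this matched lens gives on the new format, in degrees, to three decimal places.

2.293°

Sensor diagonal = √(22.3² + 14.9²) = √719.3000 ≈ 26.8198 mm.
Sensor diagonal = √(24.89² + 18.66²) = √967.7077 ≈ 31.1080 mm.
Equal diagonal AOV ⇒ f₂ = f₁ · 31.1080/26.8198 = 402 × 1.15989 ≈ 466.2761 mm.
Short-edge AOV on the new format = 2·arctan(18.66 / (2 × 466.2761)) = 2·arctan(0.02001) ≈ 2.2926°.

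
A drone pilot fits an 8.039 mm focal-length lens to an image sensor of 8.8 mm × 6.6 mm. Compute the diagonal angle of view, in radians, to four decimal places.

Sensor diagonal = √(8.8² + 6.6²) = √121.0000 ≈ 11.0000 mm.
Angle of view α = 2·arctan(d/2f) with d = 11.0000 mm and f = 8.039 mm.
d/2f = 0.68416; arctan(0.68416) ≈ 0.6000 rad, so α ≈ 1.2000 rad.

1.2000 rad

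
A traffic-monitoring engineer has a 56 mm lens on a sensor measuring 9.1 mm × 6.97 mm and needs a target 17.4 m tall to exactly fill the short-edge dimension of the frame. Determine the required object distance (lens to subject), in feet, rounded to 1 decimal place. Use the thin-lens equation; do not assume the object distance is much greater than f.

458.8 ft

W: 17.4 m = 17400 mm.
Magnification m = h/W = dᵢ/dₒ; combined with 1/f = 1/dₒ + 1/dᵢ this gives dₒ = f·(1 + W/h).
dₒ = 56 mm × (1 + 17400/6.97) = 56 × 2497.4132 ≈ 139855.139 mm = 139855.139/304.8 ft = 458.842 ft.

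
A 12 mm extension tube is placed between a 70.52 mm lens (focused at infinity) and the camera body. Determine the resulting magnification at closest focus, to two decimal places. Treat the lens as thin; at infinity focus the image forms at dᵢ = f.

The tube moves the image plane from f to f + e, so dᵢ = 70.52 + 12 = 82.52 mm. Focus is achieved when 1/f = 1/dₒ + 1/dᵢ, giving dₒ = 1/(1/f − 1/(f+e)).
Magnification m = dᵢ/dₒ = (f+e)·(1/f − 1/(f+e)) = e/f = 12/70.52 ≈ 0.1702.

0.17×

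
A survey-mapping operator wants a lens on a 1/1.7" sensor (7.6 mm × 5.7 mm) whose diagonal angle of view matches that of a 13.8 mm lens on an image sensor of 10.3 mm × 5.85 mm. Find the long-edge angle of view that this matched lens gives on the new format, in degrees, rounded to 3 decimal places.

Sensor diagonal = √(10.3² + 5.85²) = √140.3125 ≈ 11.8454 mm.
Sensor diagonal = √(7.6² + 5.7²) = √90.2500 ≈ 9.5000 mm.
Equal diagonal AOV ⇒ f₂ = f₁ · 9.5000/11.8454 = 13.8 × 0.80200 ≈ 11.0676 mm.
Long-edge AOV on the new format = 2·arctan(7.6 / (2 × 11.0676)) = 2·arctan(0.34334) ≈ 37.8992°.

37.899°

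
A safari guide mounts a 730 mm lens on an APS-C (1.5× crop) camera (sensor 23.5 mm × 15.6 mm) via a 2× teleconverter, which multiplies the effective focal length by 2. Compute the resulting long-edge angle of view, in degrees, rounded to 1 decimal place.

0.9°

Effective focal length f = 730 × 2 = 1460 mm.
α = 2·arctan(23.5 / (2 × 1460)) = 2·arctan(0.00805) ≈ 0.9222°.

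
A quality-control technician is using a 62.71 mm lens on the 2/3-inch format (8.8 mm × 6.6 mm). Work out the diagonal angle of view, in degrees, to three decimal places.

Sensor diagonal = √(8.8² + 6.6²) = √121.0000 ≈ 11.0000 mm.
Angle of view α = 2·arctan(d/2f) with d = 11.0000 mm and f = 62.71 mm.
d/2f = 0.08771; arctan(0.08771) ≈ 5.0123°, so α ≈ 10.0246°.

10.025°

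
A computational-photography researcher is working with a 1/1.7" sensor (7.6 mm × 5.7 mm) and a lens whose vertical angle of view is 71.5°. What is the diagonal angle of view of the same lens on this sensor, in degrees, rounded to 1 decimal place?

100.4°

From the vertical AOV: f = 5.7 / (2·tan(35.75°)) = 5.7 / 1.43979 ≈ 3.9589 mm.
Sensor diagonal = √(7.6² + 5.7²) = √90.2500 ≈ 9.5000 mm.
Diagonal AOV = 2·arctan(9.5000 / (2 × 3.9589)) = 2·arctan(1.19983) ≈ 100.3808°.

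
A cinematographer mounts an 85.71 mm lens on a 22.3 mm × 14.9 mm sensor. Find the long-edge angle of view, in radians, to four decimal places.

0.2587 rad

Angle of view α = 2·arctan(w/2f) with w = 22.3 mm and f = 85.71 mm.
w/2f = 0.13009; arctan(0.13009) ≈ 0.1294 rad, so α ≈ 0.2587 rad.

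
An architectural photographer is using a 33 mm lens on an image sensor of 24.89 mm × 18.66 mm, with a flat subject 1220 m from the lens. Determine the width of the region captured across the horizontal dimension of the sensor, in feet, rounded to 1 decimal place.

dₒ: 1220 m = 1.22e+06 mm.
Similar triangles through the lens centre give W/dₒ = w/dᵢ; with 1/f = 1/dₒ + 1/dᵢ this gives W = w·(dₒ − f)/f.
W = 24.89 mm × (1.22e+06 − 33) / 33 = 24.89 × 36968.6970 ≈ 920150.868 mm = 920150.868/304.8 ft = 3018.87 ft.

3018.9 ft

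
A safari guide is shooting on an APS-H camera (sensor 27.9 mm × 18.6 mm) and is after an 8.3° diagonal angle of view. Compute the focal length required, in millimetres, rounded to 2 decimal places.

Sensor diagonal = √(27.9² + 18.6²) = √1124.3700 ≈ 33.5316 mm.
From α = 2·arctan(d/2f) we get f = d / (2·tan(α/2)).
With d = 33.5316 mm and α/2 = 4.15°, tan(α/2) ≈ 0.07256, so f ≈ 33.5316 / 0.14512 ≈ 231.0674 mm.

231.07 mm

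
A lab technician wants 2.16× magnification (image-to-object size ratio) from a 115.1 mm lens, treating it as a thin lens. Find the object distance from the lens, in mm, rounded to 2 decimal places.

With m = dᵢ/dₒ and 1/f = 1/dₒ + 1/dᵢ, substituting dᵢ = m·dₒ gives 1/f = (1 + 1/m)/dₒ, hence dₒ = f·(1 + 1/m).
dₒ = 115.1 × (1 + 1/2.16) = 115.1 × 1.46296 ≈ 168.387 mm.

168.39 mm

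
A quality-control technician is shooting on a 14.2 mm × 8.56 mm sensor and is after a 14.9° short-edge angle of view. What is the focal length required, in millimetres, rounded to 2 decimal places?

32.73 mm

From α = 2·arctan(h/2f) we get f = h / (2·tan(α/2)).
With h = 8.56 mm and α/2 = 7.45°, tan(α/2) ≈ 0.13076, so f ≈ 8.56 / 0.26153 ≈ 32.7305 mm.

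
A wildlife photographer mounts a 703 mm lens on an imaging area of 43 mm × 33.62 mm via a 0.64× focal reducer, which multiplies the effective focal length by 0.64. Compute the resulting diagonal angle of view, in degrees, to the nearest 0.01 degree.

6.94°

Effective focal length f = 703 × 0.64 = 449.92 mm.
Sensor diagonal = √(43² + 33.62²) = √2979.3044 ≈ 54.5830 mm.
α = 2·arctan(54.583 / (2 × 449.92)) = 2·arctan(0.06066) ≈ 6.9425°.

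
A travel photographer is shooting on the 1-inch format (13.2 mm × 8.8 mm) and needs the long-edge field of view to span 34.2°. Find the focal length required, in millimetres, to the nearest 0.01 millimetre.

21.45 mm

From α = 2·arctan(w/2f) we get f = w / (2·tan(α/2)).
With w = 13.2 mm and α/2 = 17.1°, tan(α/2) ≈ 0.30764, so f ≈ 13.2 / 0.61528 ≈ 21.4536 mm.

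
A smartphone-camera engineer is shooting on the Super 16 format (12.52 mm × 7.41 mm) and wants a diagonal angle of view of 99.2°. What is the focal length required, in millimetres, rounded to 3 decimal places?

Sensor diagonal = √(12.52² + 7.41²) = √211.6585 ≈ 14.5485 mm.
From α = 2·arctan(d/2f) we get f = d / (2·tan(α/2)).
With d = 14.5485 mm and α/2 = 49.6°, tan(α/2) ≈ 1.17500, so f ≈ 14.5485 / 2.34999 ≈ 6.1909 mm.

6.191 mm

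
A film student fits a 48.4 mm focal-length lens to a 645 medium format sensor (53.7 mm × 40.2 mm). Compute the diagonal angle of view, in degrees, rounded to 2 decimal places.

Sensor diagonal = √(53.7² + 40.2²) = √4499.7300 ≈ 67.0800 mm.
Angle of view α = 2·arctan(d/2f) with d = 67.0800 mm and f = 48.4 mm.
d/2f = 0.69298; arctan(0.69298) ≈ 34.7210°, so α ≈ 69.4420°.

69.44°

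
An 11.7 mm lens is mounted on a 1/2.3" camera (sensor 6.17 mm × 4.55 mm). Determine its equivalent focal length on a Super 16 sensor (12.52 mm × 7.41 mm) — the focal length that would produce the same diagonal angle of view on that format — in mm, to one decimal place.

Sensor diagonal = √(6.17² + 4.55²) = √58.7714 ≈ 7.6663 mm.
Sensor diagonal = √(12.52² + 7.41²) = √211.6585 ≈ 14.5485 mm.
Equal angle of view means equal diagonal/f ratio, so f₂ = f₁ · (diagonal₂/diagonal₁) = 11.7 × 14.5485/7.6663.
f₂ = 11.7 × 1.89773 ≈ 22.203 mm.

22.2 mm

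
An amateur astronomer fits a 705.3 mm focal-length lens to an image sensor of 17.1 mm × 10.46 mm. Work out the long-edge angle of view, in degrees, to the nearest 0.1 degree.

Angle of view α = 2·arctan(w/2f) with w = 17.1 mm and f = 705.3 mm.
w/2f = 0.01212; arctan(0.01212) ≈ 0.6945°, so α ≈ 1.3891°.

1.4°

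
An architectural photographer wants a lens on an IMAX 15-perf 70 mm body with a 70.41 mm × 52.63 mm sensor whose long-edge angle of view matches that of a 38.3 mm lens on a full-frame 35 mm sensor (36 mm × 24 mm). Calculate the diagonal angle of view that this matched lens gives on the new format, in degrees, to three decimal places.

60.805°

Equal long-edge AOV ⇒ f₂ = f₁ · 70.41/36 = 38.3 × 1.95583 ≈ 74.9084 mm.
Sensor diagonal = √(70.41² + 52.63²) = √7727.4850 ≈ 87.9061 mm.
Diagonal AOV on the new format = 2·arctan(87.9061 / (2 × 74.9084)) = 2·arctan(0.58676) ≈ 60.8052°.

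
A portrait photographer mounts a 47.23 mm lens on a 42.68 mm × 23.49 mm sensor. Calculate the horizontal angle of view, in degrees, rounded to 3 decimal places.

48.630°

Angle of view α = 2·arctan(w/2f) with w = 42.68 mm and f = 47.23 mm.
w/2f = 0.45183; arctan(0.45183) ≈ 24.3149°, so α ≈ 48.6299°.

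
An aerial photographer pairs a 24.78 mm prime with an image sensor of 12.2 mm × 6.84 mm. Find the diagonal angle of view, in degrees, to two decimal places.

Sensor diagonal = √(12.2² + 6.84²) = √195.6256 ≈ 13.9866 mm.
Angle of view α = 2·arctan(d/2f) with d = 13.9866 mm and f = 24.78 mm.
d/2f = 0.28222; arctan(0.28222) ≈ 15.7599°, so α ≈ 31.5198°.

31.52°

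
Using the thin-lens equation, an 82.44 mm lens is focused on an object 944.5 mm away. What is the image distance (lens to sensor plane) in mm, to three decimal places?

90.324 mm

1/dᵢ = 1/f − 1/dₒ = 1/82.44 − 1/944.5 = 0.0110713 mm⁻¹.
dᵢ = 1/0.0110713 ≈ 90.3239 mm.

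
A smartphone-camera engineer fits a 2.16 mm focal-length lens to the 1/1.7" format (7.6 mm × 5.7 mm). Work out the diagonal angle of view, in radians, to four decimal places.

2.2880 rad

Sensor diagonal = √(7.6² + 5.7²) = √90.2500 ≈ 9.5000 mm.
Angle of view α = 2·arctan(d/2f) with d = 9.5000 mm and f = 2.16 mm.
d/2f = 2.19907; arctan(2.19907) ≈ 1.1440 rad, so α ≈ 2.2880 rad.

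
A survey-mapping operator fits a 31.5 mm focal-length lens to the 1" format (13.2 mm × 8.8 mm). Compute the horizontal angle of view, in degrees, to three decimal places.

Angle of view α = 2·arctan(w/2f) with w = 13.2 mm and f = 31.5 mm.
w/2f = 0.20952; arctan(0.20952) ≈ 11.8336°, so α ≈ 23.6673°.

23.667°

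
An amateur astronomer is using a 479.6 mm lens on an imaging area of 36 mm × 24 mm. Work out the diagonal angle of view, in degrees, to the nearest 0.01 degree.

5.17°

Sensor diagonal = √(36² + 24²) = √1872.0000 ≈ 43.2666 mm.
Angle of view α = 2·arctan(d/2f) with d = 43.2666 mm and f = 479.6 mm.
d/2f = 0.04511; arctan(0.04511) ≈ 2.5827°, so α ≈ 5.1654°.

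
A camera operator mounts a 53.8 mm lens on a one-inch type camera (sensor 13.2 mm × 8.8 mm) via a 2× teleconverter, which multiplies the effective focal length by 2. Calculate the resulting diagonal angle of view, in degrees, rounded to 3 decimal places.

Effective focal length f = 53.8 × 2 = 107.6 mm.
Sensor diagonal = √(13.2² + 8.8²) = √251.6800 ≈ 15.8644 mm.
α = 2·arctan(15.864 / (2 × 107.6)) = 2·arctan(0.07372) ≈ 8.4324°.

8.432°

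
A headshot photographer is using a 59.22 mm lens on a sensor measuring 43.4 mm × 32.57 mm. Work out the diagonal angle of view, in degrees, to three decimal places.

49.229°

Sensor diagonal = √(43.4² + 32.57²) = √2944.3649 ≈ 54.2620 mm.
Angle of view α = 2·arctan(d/2f) with d = 54.2620 mm and f = 59.22 mm.
d/2f = 0.45814; arctan(0.45814) ≈ 24.6144°, so α ≈ 49.2287°.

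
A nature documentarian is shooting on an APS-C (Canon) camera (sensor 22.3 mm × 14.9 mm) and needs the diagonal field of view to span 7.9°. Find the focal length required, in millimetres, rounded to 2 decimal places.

194.21 mm

Sensor diagonal = √(22.3² + 14.9²) = √719.3000 ≈ 26.8198 mm.
From α = 2·arctan(d/2f) we get f = d / (2·tan(α/2)).
With d = 26.8198 mm and α/2 = 3.95°, tan(α/2) ≈ 0.06905, so f ≈ 26.8198 / 0.13810 ≈ 194.2056 mm.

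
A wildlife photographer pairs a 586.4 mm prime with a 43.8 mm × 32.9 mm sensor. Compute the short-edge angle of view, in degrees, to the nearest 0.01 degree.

3.21°

Angle of view α = 2·arctan(h/2f) with h = 32.9 mm and f = 586.4 mm.
h/2f = 0.02805; arctan(0.02805) ≈ 1.6069°, so α ≈ 3.2137°.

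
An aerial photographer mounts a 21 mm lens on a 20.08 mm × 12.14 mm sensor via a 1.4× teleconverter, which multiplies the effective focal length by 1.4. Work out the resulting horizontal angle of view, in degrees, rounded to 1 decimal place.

37.7°

Effective focal length f = 21 × 1.4 = 29.4 mm.
α = 2·arctan(20.08 / (2 × 29.4)) = 2·arctan(0.34150) ≈ 37.7097°.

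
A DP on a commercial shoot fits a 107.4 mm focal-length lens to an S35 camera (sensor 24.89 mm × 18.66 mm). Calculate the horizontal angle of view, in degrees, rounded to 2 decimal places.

Angle of view α = 2·arctan(w/2f) with w = 24.89 mm and f = 107.4 mm.
w/2f = 0.11588; arctan(0.11588) ≈ 6.6097°, so α ≈ 13.2194°.

13.22°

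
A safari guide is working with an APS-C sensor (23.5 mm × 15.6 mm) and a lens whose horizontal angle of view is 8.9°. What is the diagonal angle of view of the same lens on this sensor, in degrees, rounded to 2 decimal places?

From the horizontal AOV: f = 23.5 / (2·tan(4.45°)) = 23.5 / 0.15565 ≈ 150.9823 mm.
Sensor diagonal = √(23.5² + 15.6²) = √795.6100 ≈ 28.2066 mm.
Diagonal AOV = 2·arctan(28.2066 / (2 × 150.9823)) = 2·arctan(0.09341) ≈ 10.6730°.

10.67°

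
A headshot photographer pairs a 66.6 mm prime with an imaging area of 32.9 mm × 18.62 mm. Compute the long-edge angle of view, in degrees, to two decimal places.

Angle of view α = 2·arctan(w/2f) with w = 32.9 mm and f = 66.6 mm.
w/2f = 0.24700; arctan(0.24700) ≈ 13.8742°, so α ≈ 27.7484°.

27.75°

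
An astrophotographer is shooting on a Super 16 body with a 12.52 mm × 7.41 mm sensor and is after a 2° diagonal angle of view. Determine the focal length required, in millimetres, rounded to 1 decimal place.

Sensor diagonal = √(12.52² + 7.41²) = √211.6585 ≈ 14.5485 mm.
From α = 2·arctan(d/2f) we get f = d / (2·tan(α/2)).
With d = 14.5485 mm and α/2 = 1°, tan(α/2) ≈ 0.01746, so f ≈ 14.5485 / 0.03491 ≈ 416.7412 mm.

416.7 mm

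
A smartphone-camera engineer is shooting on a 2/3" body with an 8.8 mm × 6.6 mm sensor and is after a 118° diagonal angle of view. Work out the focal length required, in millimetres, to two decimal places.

Sensor diagonal = √(8.8² + 6.6²) = √121.0000 ≈ 11.0000 mm.
From α = 2·arctan(d/2f) we get f = d / (2·tan(α/2)).
With d = 11.0000 mm and α/2 = 59°, tan(α/2) ≈ 1.66428, so f ≈ 11.0000 / 3.32856 ≈ 3.3047 mm.

3.30 mm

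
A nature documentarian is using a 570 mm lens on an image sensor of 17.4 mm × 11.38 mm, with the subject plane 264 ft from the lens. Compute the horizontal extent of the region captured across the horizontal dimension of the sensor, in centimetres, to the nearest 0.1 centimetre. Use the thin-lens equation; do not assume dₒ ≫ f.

dₒ: 264 ft × 304.8 mm/ft = 80467.20 mm.
Similar triangles through the lens centre give W/dₒ = w/dᵢ; with 1/f = 1/dₒ + 1/dᵢ this gives W = w·(dₒ − f)/f.
W = 17.4 mm × (80467.2 − 570) / 570 = 17.4 × 140.1705 ≈ 2438.967 mm = 243.897 cm.

243.9 cm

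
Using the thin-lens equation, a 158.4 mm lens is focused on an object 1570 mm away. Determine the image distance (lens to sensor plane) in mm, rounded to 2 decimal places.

1/dᵢ = 1/f − 1/dₒ = 1/158.4 − 1/1570 = 0.0056762 mm⁻¹.
dᵢ = 1/0.0056762 ≈ 176.1746 mm.

176.17 mm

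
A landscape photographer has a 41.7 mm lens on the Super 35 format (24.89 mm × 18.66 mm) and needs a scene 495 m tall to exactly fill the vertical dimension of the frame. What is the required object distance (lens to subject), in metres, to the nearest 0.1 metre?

1106.2 m

W: 495 m = 495000 mm.
Magnification m = h/W = dᵢ/dₒ; combined with 1/f = 1/dₒ + 1/dᵢ this gives dₒ = f·(1 + W/h).
dₒ = 41.7 mm × (1 + 495000/18.66) = 41.7 × 26528.3312 ≈ 1106231.411 mm = 1106.23 m.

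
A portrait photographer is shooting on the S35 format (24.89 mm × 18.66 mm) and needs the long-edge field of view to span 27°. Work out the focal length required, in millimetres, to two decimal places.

51.84 mm

From α = 2·arctan(w/2f) we get f = w / (2·tan(α/2)).
With w = 24.89 mm and α/2 = 13.5°, tan(α/2) ≈ 0.24008, so f ≈ 24.89 / 0.48016 ≈ 51.8372 mm.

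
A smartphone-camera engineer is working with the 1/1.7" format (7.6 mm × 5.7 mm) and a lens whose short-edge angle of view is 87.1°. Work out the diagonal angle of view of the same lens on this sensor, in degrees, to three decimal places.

From the short-edge AOV: f = 5.7 / (2·tan(43.55°)) = 5.7 / 1.90125 ≈ 2.9980 mm.
Sensor diagonal = √(7.6² + 5.7²) = √90.2500 ≈ 9.5000 mm.
Diagonal AOV = 2·arctan(9.5000 / (2 × 2.9980)) = 2·arctan(1.58437) ≈ 115.4827°.

115.483°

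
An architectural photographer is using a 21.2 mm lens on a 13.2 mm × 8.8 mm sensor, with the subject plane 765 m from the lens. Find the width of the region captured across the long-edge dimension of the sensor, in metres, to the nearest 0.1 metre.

dₒ: 765 m = 765000 mm.
Similar triangles through the lens centre give W/dₒ = w/dᵢ; with 1/f = 1/dₒ + 1/dᵢ this gives W = w·(dₒ − f)/f.
W = 13.2 mm × (765000 − 21.2) / 21.2 = 13.2 × 36083.9057 ≈ 476307.555 mm = 476.308 m.

476.3 m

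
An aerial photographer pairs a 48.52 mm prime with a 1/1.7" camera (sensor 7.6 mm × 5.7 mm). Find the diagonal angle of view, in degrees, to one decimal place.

11.2°

Sensor diagonal = √(7.6² + 5.7²) = √90.2500 ≈ 9.5000 mm.
Angle of view α = 2·arctan(d/2f) with d = 9.5000 mm and f = 48.52 mm.
d/2f = 0.09790; arctan(0.09790) ≈ 5.5913°, so α ≈ 11.1826°.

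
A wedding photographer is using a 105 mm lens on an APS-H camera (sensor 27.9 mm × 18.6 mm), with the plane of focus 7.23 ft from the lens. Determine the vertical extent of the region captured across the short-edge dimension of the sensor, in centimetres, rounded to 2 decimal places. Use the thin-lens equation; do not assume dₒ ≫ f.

37.18 cm

dₒ: 7.23 ft × 304.8 mm/ft = 2203.70 mm.
Similar triangles through the lens centre give W/dₒ = h/dᵢ; with 1/f = 1/dₒ + 1/dᵢ this gives W = h·(dₒ − f)/f.
W = 18.6 mm × (2203.7 − 105) / 105 = 18.6 × 19.9877 ≈ 371.770 mm = 37.177 cm.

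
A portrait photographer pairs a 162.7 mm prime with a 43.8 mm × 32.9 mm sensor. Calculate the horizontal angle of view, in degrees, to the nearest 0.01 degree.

15.33°

Angle of view α = 2·arctan(w/2f) with w = 43.8 mm and f = 162.7 mm.
w/2f = 0.13460; arctan(0.13460) ≈ 7.6661°, so α ≈ 15.3323°.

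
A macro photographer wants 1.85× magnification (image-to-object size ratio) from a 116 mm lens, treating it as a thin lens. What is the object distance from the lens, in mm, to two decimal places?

178.70 mm

With m = dᵢ/dₒ and 1/f = 1/dₒ + 1/dᵢ, substituting dᵢ = m·dₒ gives 1/f = (1 + 1/m)/dₒ, hence dₒ = f·(1 + 1/m).
dₒ = 116 × (1 + 1/1.85) = 116 × 1.54054 ≈ 178.703 mm.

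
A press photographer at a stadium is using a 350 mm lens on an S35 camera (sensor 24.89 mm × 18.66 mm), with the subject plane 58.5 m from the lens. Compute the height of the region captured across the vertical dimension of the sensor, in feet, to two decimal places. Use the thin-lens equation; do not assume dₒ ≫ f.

10.17 ft

dₒ: 58.5 m = 58500 mm.
Similar triangles through the lens centre give W/dₒ = h/dᵢ; with 1/f = 1/dₒ + 1/dᵢ this gives W = h·(dₒ − f)/f.
W = 18.66 mm × (58500 − 350) / 350 = 18.66 × 166.1429 ≈ 3100.226 mm = 3100.226/304.8 ft = 10.1713 ft.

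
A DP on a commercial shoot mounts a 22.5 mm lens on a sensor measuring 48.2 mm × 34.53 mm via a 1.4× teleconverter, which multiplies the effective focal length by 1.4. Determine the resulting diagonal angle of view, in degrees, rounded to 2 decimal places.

86.53°

Effective focal length f = 22.5 × 1.4 = 31.5 mm.
Sensor diagonal = √(48.2² + 34.53²) = √3515.5609 ≈ 59.2922 mm.
α = 2·arctan(59.292 / (2 × 31.5)) = 2·arctan(0.94115) ≈ 86.5267°.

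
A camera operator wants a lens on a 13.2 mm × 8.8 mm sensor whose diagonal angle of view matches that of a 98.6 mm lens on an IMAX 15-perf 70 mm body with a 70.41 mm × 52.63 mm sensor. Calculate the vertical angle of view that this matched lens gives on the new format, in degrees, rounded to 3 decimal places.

Sensor diagonal = √(70.41² + 52.63²) = √7727.4850 ≈ 87.9061 mm.
Sensor diagonal = √(13.2² + 8.8²) = √251.6800 ≈ 15.8644 mm.
Equal diagonal AOV ⇒ f₂ = f₁ · 15.8644/87.9061 = 98.6 × 0.18047 ≈ 17.7944 mm.
Vertical AOV on the new format = 2·arctan(8.8 / (2 × 17.7944)) = 2·arctan(0.24727) ≈ 27.7778°.

27.778°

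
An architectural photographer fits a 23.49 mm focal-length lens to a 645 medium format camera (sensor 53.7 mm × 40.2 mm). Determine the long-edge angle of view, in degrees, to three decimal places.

Angle of view α = 2·arctan(w/2f) with w = 53.7 mm and f = 23.49 mm.
w/2f = 1.14304; arctan(1.14304) ≈ 48.8186°, so α ≈ 97.6372°.

97.637°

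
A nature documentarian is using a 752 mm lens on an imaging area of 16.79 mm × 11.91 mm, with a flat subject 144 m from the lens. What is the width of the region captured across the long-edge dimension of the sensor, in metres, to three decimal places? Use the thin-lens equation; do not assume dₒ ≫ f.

3.198 m

dₒ: 144 m = 144000 mm.
Similar triangles through the lens centre give W/dₒ = w/dᵢ; with 1/f = 1/dₒ + 1/dᵢ this gives W = w·(dₒ − f)/f.
W = 16.79 mm × (144000 − 752) / 752 = 16.79 × 190.4894 ≈ 3198.316 mm = 3.19832 m.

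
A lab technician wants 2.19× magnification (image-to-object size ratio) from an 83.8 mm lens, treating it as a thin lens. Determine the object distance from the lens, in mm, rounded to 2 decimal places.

With m = dᵢ/dₒ and 1/f = 1/dₒ + 1/dᵢ, substituting dᵢ = m·dₒ gives 1/f = (1 + 1/m)/dₒ, hence dₒ = f·(1 + 1/m).
dₒ = 83.8 × (1 + 1/2.19) = 83.8 × 1.45662 ≈ 122.065 mm.

122.06 mm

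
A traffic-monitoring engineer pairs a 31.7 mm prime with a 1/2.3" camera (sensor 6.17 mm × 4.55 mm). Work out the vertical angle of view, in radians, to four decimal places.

0.1433 rad

Angle of view α = 2·arctan(h/2f) with h = 4.55 mm and f = 31.7 mm.
h/2f = 0.07177; arctan(0.07177) ≈ 0.0716 rad, so α ≈ 0.1433 rad.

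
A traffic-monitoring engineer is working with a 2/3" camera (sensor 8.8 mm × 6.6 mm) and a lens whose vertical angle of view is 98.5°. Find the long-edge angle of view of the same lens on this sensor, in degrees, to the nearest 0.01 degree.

114.26°

From the vertical AOV: f = 6.6 / (2·tan(49.25°)) = 6.6 / 2.32111 ≈ 2.8435 mm.
Long-edge AOV = 2·arctan(8.8 / (2 × 2.8435)) = 2·arctan(1.54741) ≈ 114.2556°.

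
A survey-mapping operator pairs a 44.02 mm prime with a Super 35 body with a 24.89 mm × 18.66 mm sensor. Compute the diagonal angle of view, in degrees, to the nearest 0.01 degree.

Sensor diagonal = √(24.89² + 18.66²) = √967.7077 ≈ 31.1080 mm.
Angle of view α = 2·arctan(d/2f) with d = 31.1080 mm and f = 44.02 mm.
d/2f = 0.35334; arctan(0.35334) ≈ 19.4603°, so α ≈ 38.9206°.

38.92°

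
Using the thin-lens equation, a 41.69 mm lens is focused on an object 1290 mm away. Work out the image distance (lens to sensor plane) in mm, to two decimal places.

1/dᵢ = 1/f − 1/dₒ = 1/41.69 − 1/1290 = 0.0232114 mm⁻¹.
dᵢ = 1/0.0232114 ≈ 43.0823 mm.

43.08 mm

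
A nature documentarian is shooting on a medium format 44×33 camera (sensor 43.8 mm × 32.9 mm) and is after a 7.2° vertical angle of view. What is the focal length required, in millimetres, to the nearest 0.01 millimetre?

261.47 mm

From α = 2·arctan(h/2f) we get f = h / (2·tan(α/2)).
With h = 32.9 mm and α/2 = 3.6°, tan(α/2) ≈ 0.06291, so f ≈ 32.9 / 0.12583 ≈ 261.4653 mm.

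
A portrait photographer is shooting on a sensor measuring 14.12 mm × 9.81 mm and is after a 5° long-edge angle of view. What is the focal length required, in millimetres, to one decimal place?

From α = 2·arctan(w/2f) we get f = w / (2·tan(α/2)).
With w = 14.12 mm and α/2 = 2.5°, tan(α/2) ≈ 0.04366, so f ≈ 14.12 / 0.08732 ≈ 161.7006 mm.

161.7 mm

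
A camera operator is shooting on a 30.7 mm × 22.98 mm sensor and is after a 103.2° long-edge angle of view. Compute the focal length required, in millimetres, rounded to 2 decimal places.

12.17 mm

From α = 2·arctan(w/2f) we get f = w / (2·tan(α/2)).
With w = 30.7 mm and α/2 = 51.6°, tan(α/2) ≈ 1.26169, so f ≈ 30.7 / 2.52337 ≈ 12.1663 mm.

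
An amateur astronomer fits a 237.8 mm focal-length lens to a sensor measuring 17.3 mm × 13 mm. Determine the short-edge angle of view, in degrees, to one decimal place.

Angle of view α = 2·arctan(h/2f) with h = 13 mm and f = 237.8 mm.
h/2f = 0.02733; arctan(0.02733) ≈ 1.5657°, so α ≈ 3.1315°.

3.1°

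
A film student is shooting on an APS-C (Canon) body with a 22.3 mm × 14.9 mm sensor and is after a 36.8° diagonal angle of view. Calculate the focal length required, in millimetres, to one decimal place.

Sensor diagonal = √(22.3² + 14.9²) = √719.3000 ≈ 26.8198 mm.
From α = 2·arctan(d/2f) we get f = d / (2·tan(α/2)).
With d = 26.8198 mm and α/2 = 18.4°, tan(α/2) ≈ 0.33266, so f ≈ 26.8198 / 0.66531 ≈ 40.3116 mm.

40.3 mm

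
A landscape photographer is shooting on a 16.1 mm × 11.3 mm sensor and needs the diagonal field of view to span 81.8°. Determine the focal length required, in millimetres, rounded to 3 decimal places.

Sensor diagonal = √(16.1² + 11.3²) = √386.9000 ≈ 19.6698 mm.
From α = 2·arctan(d/2f) we get f = d / (2·tan(α/2)).
With d = 19.6698 mm and α/2 = 40.9°, tan(α/2) ≈ 0.86623, so f ≈ 19.6698 / 1.73245 ≈ 11.3537 mm.

11.354 mm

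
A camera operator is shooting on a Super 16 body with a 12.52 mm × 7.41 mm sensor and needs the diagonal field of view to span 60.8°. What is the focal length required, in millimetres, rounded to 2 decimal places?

Sensor diagonal = √(12.52² + 7.41²) = √211.6585 ≈ 14.5485 mm.
From α = 2·arctan(d/2f) we get f = d / (2·tan(α/2)).
With d = 14.5485 mm and α/2 = 30.4°, tan(α/2) ≈ 0.58670, so f ≈ 14.5485 / 1.17339 ≈ 12.3986 mm.

12.40 mm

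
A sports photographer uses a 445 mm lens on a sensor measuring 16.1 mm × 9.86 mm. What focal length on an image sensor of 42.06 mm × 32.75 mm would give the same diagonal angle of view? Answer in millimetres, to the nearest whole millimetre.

1256 mm

Sensor diagonal = √(16.1² + 9.86²) = √356.4296 ≈ 18.8793 mm.
Sensor diagonal = √(42.06² + 32.75²) = √2841.6061 ≈ 53.3067 mm.
Equal angle of view means equal diagonal/f ratio, so f₂ = f₁ · (diagonal₂/diagonal₁) = 445 × 53.3067/18.8793.
f₂ = 445 × 2.82355 ≈ 1256.479 mm.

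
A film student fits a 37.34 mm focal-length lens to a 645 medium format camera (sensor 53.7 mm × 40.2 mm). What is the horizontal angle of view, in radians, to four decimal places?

Angle of view α = 2·arctan(w/2f) with w = 53.7 mm and f = 37.34 mm.
w/2f = 0.71907; arctan(0.71907) ≈ 0.6234 rad, so α ≈ 1.2468 rad.

1.2468 rad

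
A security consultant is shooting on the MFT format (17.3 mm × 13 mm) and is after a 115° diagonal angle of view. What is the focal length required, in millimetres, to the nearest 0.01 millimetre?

6.89 mm

Sensor diagonal = √(17.3² + 13²) = √468.2900 ≈ 21.6400 mm.
From α = 2·arctan(d/2f) we get f = d / (2·tan(α/2)).
With d = 21.6400 mm and α/2 = 57.5°, tan(α/2) ≈ 1.56969, so f ≈ 21.6400 / 3.13937 ≈ 6.8931 mm.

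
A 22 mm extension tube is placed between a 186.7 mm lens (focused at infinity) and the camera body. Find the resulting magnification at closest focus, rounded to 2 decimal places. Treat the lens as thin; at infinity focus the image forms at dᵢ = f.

The tube moves the image plane from f to f + e, so dᵢ = 186.7 + 22 = 208.7 mm. Focus is achieved when 1/f = 1/dₒ + 1/dᵢ, giving dₒ = 1/(1/f − 1/(f+e)).
Magnification m = dᵢ/dₒ = (f+e)·(1/f − 1/(f+e)) = e/f = 22/186.7 ≈ 0.1178.

0.12×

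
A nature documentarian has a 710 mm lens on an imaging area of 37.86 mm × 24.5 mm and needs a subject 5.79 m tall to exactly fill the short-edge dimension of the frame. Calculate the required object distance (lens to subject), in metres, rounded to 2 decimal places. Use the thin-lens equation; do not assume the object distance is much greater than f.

W: 5.79 m = 5790 mm.
Magnification m = h/W = dᵢ/dₒ; combined with 1/f = 1/dₒ + 1/dᵢ this gives dₒ = f·(1 + W/h).
dₒ = 710 mm × (1 + 5790/24.5) = 710 × 237.3265 ≈ 168501.837 mm = 168.502 m.

168.50 m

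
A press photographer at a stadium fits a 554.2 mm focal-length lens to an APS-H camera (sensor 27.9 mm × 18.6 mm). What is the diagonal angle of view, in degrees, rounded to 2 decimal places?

Sensor diagonal = √(27.9² + 18.6²) = √1124.3700 ≈ 33.5316 mm.
Angle of view α = 2·arctan(d/2f) with d = 33.5316 mm and f = 554.2 mm.
d/2f = 0.03025; arctan(0.03025) ≈ 1.7328°, so α ≈ 3.4656°.

3.47°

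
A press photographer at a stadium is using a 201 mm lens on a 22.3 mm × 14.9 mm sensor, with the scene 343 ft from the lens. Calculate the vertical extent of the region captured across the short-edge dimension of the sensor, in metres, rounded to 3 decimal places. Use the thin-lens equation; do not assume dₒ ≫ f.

dₒ: 343 ft × 304.8 mm/ft = 104546.40 mm.
Similar triangles through the lens centre give W/dₒ = h/dᵢ; with 1/f = 1/dₒ + 1/dᵢ this gives W = h·(dₒ − f)/f.
W = 14.9 mm × (104546 − 201) / 201 = 14.9 × 519.1313 ≈ 7735.057 mm = 7.73506 m.

7.735 m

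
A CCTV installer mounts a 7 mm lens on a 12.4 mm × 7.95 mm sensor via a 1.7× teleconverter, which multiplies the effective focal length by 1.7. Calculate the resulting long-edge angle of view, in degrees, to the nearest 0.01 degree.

55.04°

Effective focal length f = 7 × 1.7 = 11.9 mm.
α = 2·arctan(12.4 / (2 × 11.9)) = 2·arctan(0.52101) ≈ 55.0398°.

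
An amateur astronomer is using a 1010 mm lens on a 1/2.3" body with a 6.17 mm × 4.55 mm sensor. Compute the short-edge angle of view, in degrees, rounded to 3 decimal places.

0.258°

Angle of view α = 2·arctan(h/2f) with h = 4.55 mm and f = 1010 mm.
h/2f = 0.00225; arctan(0.00225) ≈ 0.1291°, so α ≈ 0.2581°.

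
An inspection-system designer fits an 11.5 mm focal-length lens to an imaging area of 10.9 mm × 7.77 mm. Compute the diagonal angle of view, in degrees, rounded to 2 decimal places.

60.40°

Sensor diagonal = √(10.9² + 7.77²) = √179.1829 ≈ 13.3859 mm.
Angle of view α = 2·arctan(d/2f) with d = 13.3859 mm and f = 11.5 mm.
d/2f = 0.58200; arctan(0.58200) ≈ 30.1993°, so α ≈ 60.3985°.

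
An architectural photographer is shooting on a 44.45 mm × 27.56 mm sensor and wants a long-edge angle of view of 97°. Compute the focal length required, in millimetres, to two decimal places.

19.66 mm

From α = 2·arctan(w/2f) we get f = w / (2·tan(α/2)).
With w = 44.45 mm and α/2 = 48.5°, tan(α/2) ≈ 1.13029, so f ≈ 44.45 / 2.26059 ≈ 19.6630 mm.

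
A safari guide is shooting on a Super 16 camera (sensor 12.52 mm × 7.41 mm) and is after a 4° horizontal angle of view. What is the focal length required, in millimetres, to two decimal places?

179.26 mm

From α = 2·arctan(w/2f) we get f = w / (2·tan(α/2)).
With w = 12.52 mm and α/2 = 2°, tan(α/2) ≈ 0.03492, so f ≈ 12.52 / 0.06984 ≈ 179.2629 mm.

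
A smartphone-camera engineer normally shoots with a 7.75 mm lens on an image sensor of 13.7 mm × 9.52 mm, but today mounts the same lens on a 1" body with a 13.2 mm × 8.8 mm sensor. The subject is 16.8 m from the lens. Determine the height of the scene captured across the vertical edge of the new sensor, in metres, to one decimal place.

The focal length stays 7.75 mm; the relevant sensor dimension is now h = 8.8 mm. Object distance dₒ = 16.8 m = 16800 mm.
Thin-lens field height W = h·(dₒ − f)/f = 8.8 × (16800 − 7.75)/7.75 ≈ 19067.329 mm = 19.0673 m.

19.1 m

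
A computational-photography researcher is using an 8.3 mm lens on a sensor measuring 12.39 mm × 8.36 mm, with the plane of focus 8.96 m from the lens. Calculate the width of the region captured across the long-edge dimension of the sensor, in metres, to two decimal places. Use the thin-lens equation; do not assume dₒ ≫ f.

13.36 m

dₒ: 8.96 m = 8960 mm.
Similar triangles through the lens centre give W/dₒ = w/dᵢ; with 1/f = 1/dₒ + 1/dᵢ this gives W = w·(dₒ − f)/f.
W = 12.39 mm × (8960 − 8.3) / 8.3 = 12.39 × 1078.5181 ≈ 13362.839 mm = 13.3628 m.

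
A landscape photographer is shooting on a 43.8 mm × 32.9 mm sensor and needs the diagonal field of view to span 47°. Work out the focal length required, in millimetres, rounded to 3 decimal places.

Sensor diagonal = √(43.8² + 32.9²) = √3000.8500 ≈ 54.7800 mm.
From α = 2·arctan(d/2f) we get f = d / (2·tan(α/2)).
With d = 54.7800 mm and α/2 = 23.5°, tan(α/2) ≈ 0.43481, so f ≈ 54.7800 / 0.86962 ≈ 62.9927 mm.

62.993 mm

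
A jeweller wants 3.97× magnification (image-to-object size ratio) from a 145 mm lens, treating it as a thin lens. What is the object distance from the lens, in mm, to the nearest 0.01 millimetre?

With m = dᵢ/dₒ and 1/f = 1/dₒ + 1/dᵢ, substituting dᵢ = m·dₒ gives 1/f = (1 + 1/m)/dₒ, hence dₒ = f·(1 + 1/m).
dₒ = 145 × (1 + 1/3.97) = 145 × 1.25189 ≈ 181.524 mm.

181.52 mm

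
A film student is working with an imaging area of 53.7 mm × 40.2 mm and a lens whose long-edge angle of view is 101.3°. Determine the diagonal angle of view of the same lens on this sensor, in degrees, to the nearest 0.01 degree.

From the long-edge AOV: f = 53.7 / (2·tan(50.65°)) = 53.7 / 2.43918 ≈ 22.0156 mm.
Sensor diagonal = √(53.7² + 40.2²) = √4499.7300 ≈ 67.0800 mm.
Diagonal AOV = 2·arctan(67.0800 / (2 × 22.0156)) = 2·arctan(1.52346) ≈ 113.4383°.

113.44°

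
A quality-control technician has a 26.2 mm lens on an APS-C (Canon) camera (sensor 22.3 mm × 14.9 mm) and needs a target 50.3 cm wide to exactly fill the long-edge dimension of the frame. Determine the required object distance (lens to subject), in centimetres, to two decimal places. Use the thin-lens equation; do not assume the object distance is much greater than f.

W: 50.3 cm = 503 mm.
Magnification m = w/W = dᵢ/dₒ; combined with 1/f = 1/dₒ + 1/dᵢ this gives dₒ = f·(1 + W/w).
dₒ = 26.2 mm × (1 + 503/22.3) = 26.2 × 23.5561 ≈ 617.169 mm = 61.7169 cm.

61.72 cm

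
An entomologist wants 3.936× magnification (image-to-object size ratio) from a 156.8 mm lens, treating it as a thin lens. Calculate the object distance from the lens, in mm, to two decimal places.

196.64 mm

With m = dᵢ/dₒ and 1/f = 1/dₒ + 1/dᵢ, substituting dᵢ = m·dₒ gives 1/f = (1 + 1/m)/dₒ, hence dₒ = f·(1 + 1/m).
dₒ = 156.8 × (1 + 1/3.936) = 156.8 × 1.25407 ≈ 196.637 mm.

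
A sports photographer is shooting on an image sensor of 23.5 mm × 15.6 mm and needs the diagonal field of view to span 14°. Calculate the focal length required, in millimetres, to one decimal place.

Sensor diagonal = √(23.5² + 15.6²) = √795.6100 ≈ 28.2066 mm.
From α = 2·arctan(d/2f) we get f = d / (2·tan(α/2)).
With d = 28.2066 mm and α/2 = 7°, tan(α/2) ≈ 0.12278, so f ≈ 28.2066 / 0.24557 ≈ 114.8620 mm.

114.9 mm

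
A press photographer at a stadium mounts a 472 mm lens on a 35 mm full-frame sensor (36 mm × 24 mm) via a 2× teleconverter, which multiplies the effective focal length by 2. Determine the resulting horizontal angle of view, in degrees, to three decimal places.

Effective focal length f = 472 × 2 = 944 mm.
α = 2·arctan(36 / (2 × 944)) = 2·arctan(0.01907) ≈ 2.1847°.

2.185°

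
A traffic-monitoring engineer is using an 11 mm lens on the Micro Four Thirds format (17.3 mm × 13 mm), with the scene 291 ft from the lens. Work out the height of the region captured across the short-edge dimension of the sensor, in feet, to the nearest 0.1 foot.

343.9 ft

dₒ: 291 ft × 304.8 mm/ft = 88696.80 mm.
Similar triangles through the lens centre give W/dₒ = h/dᵢ; with 1/f = 1/dₒ + 1/dᵢ this gives W = h·(dₒ − f)/f.
W = 13 mm × (88696.8 − 11) / 11 = 13 × 8062.3452 ≈ 104810.488 mm = 104810.488/304.8 ft = 343.866 ft.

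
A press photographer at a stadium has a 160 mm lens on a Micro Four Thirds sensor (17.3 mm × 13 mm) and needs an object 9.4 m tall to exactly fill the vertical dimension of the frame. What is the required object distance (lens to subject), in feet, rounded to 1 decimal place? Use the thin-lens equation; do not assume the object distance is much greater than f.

380.1 ft

W: 9.4 m = 9400 mm.
Magnification m = h/W = dᵢ/dₒ; combined with 1/f = 1/dₒ + 1/dᵢ this gives dₒ = f·(1 + W/h).
dₒ = 160 mm × (1 + 9400/13) = 160 × 724.0769 ≈ 115852.308 mm = 115852.308/304.8 ft = 380.093 ft.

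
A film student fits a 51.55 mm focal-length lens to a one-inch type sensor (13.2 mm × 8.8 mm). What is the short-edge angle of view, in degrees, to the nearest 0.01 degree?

9.76°

Angle of view α = 2·arctan(h/2f) with h = 8.8 mm and f = 51.55 mm.
h/2f = 0.08535; arctan(0.08535) ≈ 4.8786°, so α ≈ 9.7572°.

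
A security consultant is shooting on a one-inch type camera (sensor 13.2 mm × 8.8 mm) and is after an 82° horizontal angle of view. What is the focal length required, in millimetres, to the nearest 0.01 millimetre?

7.59 mm

From α = 2·arctan(w/2f) we get f = w / (2·tan(α/2)).
With w = 13.2 mm and α/2 = 41°, tan(α/2) ≈ 0.86929, so f ≈ 13.2 / 1.73857 ≈ 7.5924 mm.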